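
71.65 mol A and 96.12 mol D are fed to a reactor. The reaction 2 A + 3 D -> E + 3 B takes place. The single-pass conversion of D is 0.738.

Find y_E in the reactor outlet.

D reacted = 0.738 × 96.12 = 70.94 mol; ν_D = −3, so ξ = 70.94/3 = 23.65 mol.
Outlet amounts (n = n₀ + ν ξ):
  A: 71.65 − 2(23.65) = 24.36
  D: 96.12 − 3(23.65) = 25.18
  E: 0 + 1(23.65) = 23.65
  B: 0 + 3(23.65) = 70.94
Total out = 144.1 mol; y_E = 23.65 / 144.1 = 0.1641.

0.164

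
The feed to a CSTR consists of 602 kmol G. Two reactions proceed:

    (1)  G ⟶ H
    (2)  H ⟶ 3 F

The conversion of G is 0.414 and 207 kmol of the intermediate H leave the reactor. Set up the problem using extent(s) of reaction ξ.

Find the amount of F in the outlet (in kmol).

127 kmol

Conversion of G: G consumed = 1ξ₁ = 0.414 × 602 → ξ₁ = 249.2 kmol.
H balance: n_H = 0 + 1ξ₁ − 1ξ₂ = 207 → ξ₂ = (1·249.2 − 207)/1 = 42.23 kmol.
Outlet amounts (n = n₀ + Σ ν·ξ):
  G: 602 − 1(249.2) = 352.8
  H: 0 + 1(249.2) − 1(42.23) = 207
  F: 0 + 3(42.23) = 126.7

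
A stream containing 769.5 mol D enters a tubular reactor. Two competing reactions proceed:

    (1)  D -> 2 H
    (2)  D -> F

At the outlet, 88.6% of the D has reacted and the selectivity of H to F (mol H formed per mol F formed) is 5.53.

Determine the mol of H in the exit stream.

Conversion of D: D consumed = 0.886 × 769.5 = 681.8 mol = 1ξ₁ + 1ξ₂.
Selectivity: 2ξ₁ / (1ξ₂) = 5.53 → ξ₁ = 2.765 ξ₂.
Substitute: (1·2.765 + 1) ξ₂ = 681.8 → ξ₂ = 181.1 mol, ξ₁ = 500.7 mol.
Outlet amounts (n = n₀ + Σ ν·ξ):
  D: 769.5 − 1(500.7) − 1(181.1) = 87.72
  H: 0 + 2(500.7) = 1001
  F: 0 + 1(181.1) = 181.1

1000 mol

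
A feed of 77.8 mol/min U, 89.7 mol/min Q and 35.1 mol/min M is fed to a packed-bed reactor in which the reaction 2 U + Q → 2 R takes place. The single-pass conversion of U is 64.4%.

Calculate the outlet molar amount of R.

U reacted = 0.644 × 77.8 = 50.1 mol/min; ν_U = −2, so ξ = 50.1/2 = 25.05 mol/min.
Outlet amounts (n = n₀ + ν ξ):
  U: 77.8 − 2(25.05) = 27.7
  Q: 89.7 − 1(25.05) = 64.65
  R: 0 + 2(25.05) = 50.1
  M: 35.1 (inert)

50.1 mol/min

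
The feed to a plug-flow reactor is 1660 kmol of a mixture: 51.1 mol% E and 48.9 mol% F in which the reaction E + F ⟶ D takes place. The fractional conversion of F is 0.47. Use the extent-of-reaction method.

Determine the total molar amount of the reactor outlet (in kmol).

1280 kmol

F reacted = 0.47 × 811.7 = 381.5 kmol; ν_F = −1, so ξ = 381.5/1 = 381.5 kmol.
Outlet amounts (n = n₀ + ν ξ):
  E: 848.3 − 1(381.5) = 466.7
  F: 811.7 − 1(381.5) = 430.2
  D: 0 + 1(381.5) = 381.5
Total out = 466.7 + 430.2 + 381.5 = 1278 kmol.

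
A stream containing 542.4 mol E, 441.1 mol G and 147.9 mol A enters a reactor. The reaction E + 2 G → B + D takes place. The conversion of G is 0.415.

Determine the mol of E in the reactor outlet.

451 mol

G reacted = 0.415 × 441.1 = 183.1 mol; ν_G = −2, so ξ = 183.1/2 = 91.53 mol.
Outlet amounts (n = n₀ + ν ξ):
  E: 542.4 − 1(91.53) = 450.9
  G: 441.1 − 2(91.53) = 258
  B: 0 + 1(91.53) = 91.53
  D: 0 + 1(91.53) = 91.53
  A: 147.9 (inert)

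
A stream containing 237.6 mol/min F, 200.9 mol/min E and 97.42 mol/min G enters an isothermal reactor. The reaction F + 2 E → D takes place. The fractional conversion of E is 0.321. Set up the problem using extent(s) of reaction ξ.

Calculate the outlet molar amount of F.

E reacted = 0.321 × 200.9 = 64.49 mol/min; ν_E = −2, so ξ = 64.49/2 = 32.24 mol/min.
Outlet amounts (n = n₀ + ν ξ):
  F: 237.6 − 1(32.24) = 205.4
  E: 200.9 − 2(32.24) = 136.4
  D: 0 + 1(32.24) = 32.24
  G: 97.42 (inert)

205 mol/min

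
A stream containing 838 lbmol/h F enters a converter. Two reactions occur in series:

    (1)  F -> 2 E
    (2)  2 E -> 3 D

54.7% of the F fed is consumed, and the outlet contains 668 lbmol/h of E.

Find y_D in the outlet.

Conversion of F: F consumed = 1ξ₁ = 0.547 × 838 → ξ₁ = 458.4 lbmol/h.
E balance: n_E = 0 + 2ξ₁ − 2ξ₂ = 668 → ξ₂ = (2·458.4 − 668)/2 = 124.4 lbmol/h.
Outlet amounts (n = n₀ + Σ ν·ξ):
  F: 838 − 1(458.4) = 379.6
  E: 0 + 2(458.4) − 2(124.4) = 668
  D: 0 + 3(124.4) = 373.2
Total out = 1421 lbmol/h; y_D = 373.2 / 1421 = 0.2626.

0.263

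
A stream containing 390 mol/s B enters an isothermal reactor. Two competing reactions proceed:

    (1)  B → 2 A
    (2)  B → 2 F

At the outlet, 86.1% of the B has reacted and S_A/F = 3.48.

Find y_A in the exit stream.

0.719

Conversion of B: B consumed = 0.861 × 390 = 335.8 mol/s = 1ξ₁ + 1ξ₂.
Selectivity: 2ξ₁ / (2ξ₂) = 3.48 → ξ₁ = 3.48 ξ₂.
Substitute: (1·3.48 + 1) ξ₂ = 335.8 → ξ₂ = 74.95 mol/s, ξ₁ = 260.8 mol/s.
Outlet amounts (n = n₀ + Σ ν·ξ):
  B: 390 − 1(260.8) − 1(74.95) = 54.21
  A: 0 + 2(260.8) = 521.7
  F: 0 + 2(74.95) = 149.9
Total out = 725.8 mol/s; y_A = 521.7 / 725.8 = 0.7188.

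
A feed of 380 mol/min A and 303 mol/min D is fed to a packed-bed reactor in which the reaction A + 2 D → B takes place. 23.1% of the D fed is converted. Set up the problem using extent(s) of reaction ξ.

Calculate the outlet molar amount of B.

D reacted = 0.231 × 303 = 69.99 mol/min; ν_D = −2, so ξ = 69.99/2 = 35 mol/min.
Outlet amounts (n = n₀ + ν ξ):
  A: 380 − 1(35) = 345
  D: 303 − 2(35) = 233
  B: 0 + 1(35) = 35

35 mol/min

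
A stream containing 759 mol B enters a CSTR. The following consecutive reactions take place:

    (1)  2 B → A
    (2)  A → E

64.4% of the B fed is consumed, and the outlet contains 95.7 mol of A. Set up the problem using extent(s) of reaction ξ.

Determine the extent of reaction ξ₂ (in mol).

ξ₂ = 149 mol

Conversion of B: B consumed = 2ξ₁ = 0.644 × 759 → ξ₁ = 244.4 mol.
A balance: n_A = 0 + 1ξ₁ − 1ξ₂ = 95.7 → ξ₂ = (1·244.4 − 95.7)/1 = 148.7 mol.
Outlet amounts (n = n₀ + Σ ν·ξ):
  B: 759 − 2(244.4) = 270.2
  A: 0 + 1(244.4) − 1(148.7) = 95.7
  E: 0 + 1(148.7) = 148.7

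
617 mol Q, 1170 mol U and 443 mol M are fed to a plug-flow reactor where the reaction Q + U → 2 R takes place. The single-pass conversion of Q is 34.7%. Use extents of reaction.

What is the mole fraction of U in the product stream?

0.429

Q reacted = 0.347 × 617 = 214.1 mol; ν_Q = −1, so ξ = 214.1/1 = 214.1 mol.
Outlet amounts (n = n₀ + ν ξ):
  Q: 617 − 1(214.1) = 402.9
  U: 1170 − 1(214.1) = 955.9
  R: 0 + 2(214.1) = 428.2
  M: 443 (inert)
Total out = 2230 mol; y_U = 955.9 / 2230 = 0.4287.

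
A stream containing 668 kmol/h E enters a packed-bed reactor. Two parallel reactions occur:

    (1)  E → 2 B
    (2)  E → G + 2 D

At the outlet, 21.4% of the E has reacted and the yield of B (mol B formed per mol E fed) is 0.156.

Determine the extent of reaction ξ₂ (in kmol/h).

Yield of B: 2ξ₁ / 668 = 0.156 → ξ₁ = 52.1 kmol/h.
Conversion of E: 1ξ₁ + 1ξ₂ = 0.214 × 668 = 143 → ξ₂ = 90.85 kmol/h.
Outlet amounts (n = n₀ + Σ ν·ξ):
  E: 668 − 1(52.1) − 1(90.85) = 525
  B: 0 + 2(52.1) = 104.2
  G: 0 + 1(90.85) = 90.85
  D: 0 + 2(90.85) = 181.7

ξ₂ = 90.8 kmol/h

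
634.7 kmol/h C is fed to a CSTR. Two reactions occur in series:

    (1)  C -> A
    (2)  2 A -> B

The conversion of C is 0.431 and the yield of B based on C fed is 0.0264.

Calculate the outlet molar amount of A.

240 kmol/h

Conversion of C: C consumed = 1ξ₁ = 0.431 × 634.7 → ξ₁ = 273.6 kmol/h.
Yield of B: 1ξ₂ / 634.7 = 0.0264 → ξ₂ = 16.76 kmol/h.
Outlet amounts (n = n₀ + Σ ν·ξ):
  C: 634.7 − 1(273.6) = 361.1
  A: 0 + 1(273.6) − 2(16.76) = 240
  B: 0 + 1(16.76) = 16.76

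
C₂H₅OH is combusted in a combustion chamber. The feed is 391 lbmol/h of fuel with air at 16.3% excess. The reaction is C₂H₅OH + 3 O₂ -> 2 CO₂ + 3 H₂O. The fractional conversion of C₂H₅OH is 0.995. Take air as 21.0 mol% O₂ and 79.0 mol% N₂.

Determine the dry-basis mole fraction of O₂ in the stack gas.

0.0323

Stoichiometric O₂ = 3 × 391 = 1173 lbmol/h; O₂ fed = 1173 × 1.163 = 1364 lbmol/h.
N₂ fed = 1364 × 79/21 = 5132 lbmol/h.
Fuel reacted = 0.995 × 391 → ξ = 389 lbmol/h.
Outlet (n = n₀ + ν ξ):
  C₂H₅OH: 391 − 1(389) = 1.955
  O₂: 1364 − 3(389) = 197.1
  N₂: 5132 (inert)
  CO₂: 0 + 2(389) = 778.1
  H₂O: 0 + 3(389) = 1167
Dry total = 6109 lbmol/h; y_O₂ (dry) = 197.1 / 6109 = 0.03226.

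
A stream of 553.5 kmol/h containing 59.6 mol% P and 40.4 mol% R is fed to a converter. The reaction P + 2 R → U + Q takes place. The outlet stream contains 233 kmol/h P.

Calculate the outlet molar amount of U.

96.9 kmol/h

For P: n = n₀ − 1ξ → 233 = 329.9 − 1ξ, giving ξ = 96.89 kmol/h.
Outlet amounts (n = n₀ + ν ξ):
  P: 329.9 − 1(96.89) = 233
  R: 223.6 − 2(96.89) = 29.84
  U: 0 + 1(96.89) = 96.89
  Q: 0 + 1(96.89) = 96.89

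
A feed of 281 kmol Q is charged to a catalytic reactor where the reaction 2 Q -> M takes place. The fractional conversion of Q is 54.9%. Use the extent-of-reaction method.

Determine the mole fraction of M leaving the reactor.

0.378

Q reacted = 0.549 × 281 = 154.3 kmol; ν_Q = −2, so ξ = 154.3/2 = 77.13 kmol.
Outlet amounts (n = n₀ + ν ξ):
  Q: 281 − 2(77.13) = 126.7
  M: 0 + 1(77.13) = 77.13
Total out = 203.9 kmol; y_M = 77.13 / 203.9 = 0.3784.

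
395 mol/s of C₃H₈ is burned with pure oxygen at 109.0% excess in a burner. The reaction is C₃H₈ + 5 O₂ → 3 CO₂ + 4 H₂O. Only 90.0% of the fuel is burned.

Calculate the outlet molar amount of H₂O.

1420 mol/s

Stoichiometric O₂ = 5 × 395 = 1975 mol/s; O₂ fed = 1975 × 2.090 = 4128 mol/s.
Fuel reacted = 0.9 × 395 → ξ = 355.5 mol/s.
Outlet (n = n₀ + ν ξ):
  C₃H₈: 395 − 1(355.5) = 39.5
  O₂: 4128 − 5(355.5) = 2350
  CO₂: 0 + 3(355.5) = 1066
  H₂O: 0 + 4(355.5) = 1422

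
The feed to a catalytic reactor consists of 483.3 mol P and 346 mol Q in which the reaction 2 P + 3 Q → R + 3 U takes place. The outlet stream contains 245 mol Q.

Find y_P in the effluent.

0.523

For Q: n = n₀ − 3ξ → 245 = 346 − 3ξ, giving ξ = 33.67 mol.
Outlet amounts (n = n₀ + ν ξ):
  P: 483.3 − 2(33.67) = 416
  Q: 346 − 3(33.67) = 245
  R: 0 + 1(33.67) = 33.67
  U: 0 + 3(33.67) = 101
Total out = 795.6 mol; y_P = 416 / 795.6 = 0.5228.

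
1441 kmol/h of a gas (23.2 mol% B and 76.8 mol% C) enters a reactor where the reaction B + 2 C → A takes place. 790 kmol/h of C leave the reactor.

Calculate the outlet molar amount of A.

158 kmol/h

For C: n = n₀ − 2ξ → 790 = 1107 − 2ξ, giving ξ = 158.3 kmol/h.
Outlet amounts (n = n₀ + ν ξ):
  B: 334.3 − 1(158.3) = 176
  C: 1107 − 2(158.3) = 790
  A: 0 + 1(158.3) = 158.3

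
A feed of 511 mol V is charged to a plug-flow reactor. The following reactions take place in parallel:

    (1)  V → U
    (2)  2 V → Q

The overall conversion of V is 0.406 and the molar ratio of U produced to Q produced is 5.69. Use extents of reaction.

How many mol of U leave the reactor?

154 mol

Conversion of V: V consumed = 0.406 × 511 = 207.5 mol = 1ξ₁ + 2ξ₂.
Selectivity: 1ξ₁ / (1ξ₂) = 5.69 → ξ₁ = 5.69 ξ₂.
Substitute: (1·5.69 + 2) ξ₂ = 207.5 → ξ₂ = 26.98 mol, ξ₁ = 153.5 mol.
Outlet amounts (n = n₀ + Σ ν·ξ):
  V: 511 − 1(153.5) − 2(26.98) = 303.5
  U: 0 + 1(153.5) = 153.5
  Q: 0 + 1(26.98) = 26.98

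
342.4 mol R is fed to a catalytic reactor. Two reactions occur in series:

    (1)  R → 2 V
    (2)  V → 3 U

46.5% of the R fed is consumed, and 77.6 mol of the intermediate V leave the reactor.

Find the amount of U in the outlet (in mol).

722 mol

Conversion of R: R consumed = 1ξ₁ = 0.465 × 342.4 → ξ₁ = 159.2 mol.
V balance: n_V = 0 + 2ξ₁ − 1ξ₂ = 77.6 → ξ₂ = (2·159.2 − 77.6)/1 = 240.8 mol.
Outlet amounts (n = n₀ + Σ ν·ξ):
  R: 342.4 − 1(159.2) = 183.2
  V: 0 + 2(159.2) − 1(240.8) = 77.6
  U: 0 + 3(240.8) = 722.5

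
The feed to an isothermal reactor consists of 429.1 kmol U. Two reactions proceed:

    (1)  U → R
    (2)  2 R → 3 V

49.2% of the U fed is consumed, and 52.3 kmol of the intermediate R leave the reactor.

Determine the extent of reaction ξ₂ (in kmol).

Conversion of U: U consumed = 1ξ₁ = 0.492 × 429.1 → ξ₁ = 211.1 kmol.
R balance: n_R = 0 + 1ξ₁ − 2ξ₂ = 52.3 → ξ₂ = (1·211.1 − 52.3)/2 = 79.41 kmol.
Outlet amounts (n = n₀ + Σ ν·ξ):
  U: 429.1 − 1(211.1) = 218
  R: 0 + 1(211.1) − 2(79.41) = 52.3
  V: 0 + 3(79.41) = 238.2

ξ₂ = 79.4 kmol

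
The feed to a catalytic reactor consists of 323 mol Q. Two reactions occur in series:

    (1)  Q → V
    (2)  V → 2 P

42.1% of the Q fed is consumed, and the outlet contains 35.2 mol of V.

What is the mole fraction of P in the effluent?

Conversion of Q: Q consumed = 1ξ₁ = 0.421 × 323 → ξ₁ = 136 mol.
V balance: n_V = 0 + 1ξ₁ − 1ξ₂ = 35.2 → ξ₂ = (1·136 − 35.2)/1 = 100.8 mol.
Outlet amounts (n = n₀ + Σ ν·ξ):
  Q: 323 − 1(136) = 187
  V: 0 + 1(136) − 1(100.8) = 35.2
  P: 0 + 2(100.8) = 201.6
Total out = 423.8 mol; y_P = 201.6 / 423.8 = 0.4756.

0.476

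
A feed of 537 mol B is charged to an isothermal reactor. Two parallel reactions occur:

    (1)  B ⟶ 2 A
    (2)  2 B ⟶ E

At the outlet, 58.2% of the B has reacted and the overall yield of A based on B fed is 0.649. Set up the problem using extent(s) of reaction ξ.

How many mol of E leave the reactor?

Yield of A: 2ξ₁ / 537 = 0.649 → ξ₁ = 174.3 mol.
Conversion of B: 1ξ₁ + 2ξ₂ = 0.582 × 537 = 312.5 → ξ₂ = 69.14 mol.
Outlet amounts (n = n₀ + Σ ν·ξ):
  B: 537 − 1(174.3) − 2(69.14) = 224.5
  A: 0 + 2(174.3) = 348.5
  E: 0 + 1(69.14) = 69.14

69.1 mol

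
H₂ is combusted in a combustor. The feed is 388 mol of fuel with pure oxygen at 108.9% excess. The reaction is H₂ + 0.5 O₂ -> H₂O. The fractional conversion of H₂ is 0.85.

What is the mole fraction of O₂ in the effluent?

Stoichiometric O₂ = 0.5 × 388 = 194 mol; O₂ fed = 194 × 2.089 = 405.3 mol.
Fuel reacted = 0.85 × 388 → ξ = 329.8 mol.
Outlet (n = n₀ + ν ξ):
  H₂: 388 − 1(329.8) = 58.2
  O₂: 405.3 − 0.5(329.8) = 240.4
  H₂O: 0 + 1(329.8) = 329.8
Total out = 628.4 mol; y_O₂ = 240.4 / 628.4 = 0.3825.

0.383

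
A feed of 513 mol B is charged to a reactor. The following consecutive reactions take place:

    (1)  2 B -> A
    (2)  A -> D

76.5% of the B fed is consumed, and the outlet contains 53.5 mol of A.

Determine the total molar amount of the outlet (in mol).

Conversion of B: B consumed = 2ξ₁ = 0.765 × 513 → ξ₁ = 196.2 mol.
A balance: n_A = 0 + 1ξ₁ − 1ξ₂ = 53.5 → ξ₂ = (1·196.2 − 53.5)/1 = 142.7 mol.
Outlet amounts (n = n₀ + Σ ν·ξ):
  B: 513 − 2(196.2) = 120.6
  A: 0 + 1(196.2) − 1(142.7) = 53.5
  D: 0 + 1(142.7) = 142.7
Total out = 120.6 + 53.5 + 142.7 = 316.8 mol.

317 mol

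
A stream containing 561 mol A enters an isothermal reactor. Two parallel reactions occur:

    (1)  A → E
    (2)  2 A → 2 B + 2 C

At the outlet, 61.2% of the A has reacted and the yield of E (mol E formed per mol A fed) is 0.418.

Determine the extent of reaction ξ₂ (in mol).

ξ₂ = 54.4 mol

Yield of E: 1ξ₁ / 561 = 0.418 → ξ₁ = 234.5 mol.
Conversion of A: 1ξ₁ + 2ξ₂ = 0.612 × 561 = 343.3 → ξ₂ = 54.42 mol.
Outlet amounts (n = n₀ + Σ ν·ξ):
  A: 561 − 1(234.5) − 2(54.42) = 217.7
  E: 0 + 1(234.5) = 234.5
  B: 0 + 2(54.42) = 108.8
  C: 0 + 2(54.42) = 108.8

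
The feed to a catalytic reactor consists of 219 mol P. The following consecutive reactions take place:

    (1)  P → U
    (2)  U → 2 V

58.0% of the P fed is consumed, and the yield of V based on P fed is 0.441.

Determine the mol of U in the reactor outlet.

78.7 mol

Conversion of P: P consumed = 1ξ₁ = 0.58 × 219 → ξ₁ = 127 mol.
Yield of V: 2ξ₂ / 219 = 0.441 → ξ₂ = 48.29 mol.
Outlet amounts (n = n₀ + Σ ν·ξ):
  P: 219 − 1(127) = 91.98
  U: 0 + 1(127) − 1(48.29) = 78.73
  V: 0 + 2(48.29) = 96.58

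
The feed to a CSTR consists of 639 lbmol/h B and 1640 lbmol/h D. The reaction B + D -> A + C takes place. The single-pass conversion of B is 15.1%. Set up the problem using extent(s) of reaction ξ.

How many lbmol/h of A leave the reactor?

B reacted = 0.151 × 639 = 96.49 lbmol/h; ν_B = −1, so ξ = 96.49/1 = 96.49 lbmol/h.
Outlet amounts (n = n₀ + ν ξ):
  B: 639 − 1(96.49) = 542.5
  D: 1640 − 1(96.49) = 1544
  A: 0 + 1(96.49) = 96.49
  C: 0 + 1(96.49) = 96.49

96.5 lbmol/h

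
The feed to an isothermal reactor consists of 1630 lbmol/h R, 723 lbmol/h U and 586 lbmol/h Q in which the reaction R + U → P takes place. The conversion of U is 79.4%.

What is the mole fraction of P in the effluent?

U reacted = 0.794 × 723 = 574.1 lbmol/h; ν_U = −1, so ξ = 574.1/1 = 574.1 lbmol/h.
Outlet amounts (n = n₀ + ν ξ):
  R: 1630 − 1(574.1) = 1056
  U: 723 − 1(574.1) = 148.9
  P: 0 + 1(574.1) = 574.1
  Q: 586 (inert)
Total out = 2365 lbmol/h; y_P = 574.1 / 2365 = 0.2427.

0.243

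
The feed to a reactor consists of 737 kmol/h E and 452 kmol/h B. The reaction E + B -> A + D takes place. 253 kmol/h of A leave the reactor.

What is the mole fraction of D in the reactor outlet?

For A: n = n₀ + 1ξ → 253 = 0 + 1ξ, giving ξ = 253 kmol/h.
Outlet amounts (n = n₀ + ν ξ):
  E: 737 − 1(253) = 484
  B: 452 − 1(253) = 199
  A: 0 + 1(253) = 253
  D: 0 + 1(253) = 253
Total out = 1189 kmol/h; y_D = 253 / 1189 = 0.2128.

0.213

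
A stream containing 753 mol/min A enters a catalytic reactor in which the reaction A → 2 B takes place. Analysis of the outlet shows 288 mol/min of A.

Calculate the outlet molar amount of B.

930 mol/min

For A: n = n₀ − 1ξ → 288 = 753 − 1ξ, giving ξ = 465 mol/min.
Outlet amounts (n = n₀ + ν ξ):
  A: 753 − 1(465) = 288
  B: 0 + 2(465) = 930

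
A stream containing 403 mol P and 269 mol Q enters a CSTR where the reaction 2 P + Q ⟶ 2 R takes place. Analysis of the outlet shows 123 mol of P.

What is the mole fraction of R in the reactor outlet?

0.526

For P: n = n₀ − 2ξ → 123 = 403 − 2ξ, giving ξ = 140 mol.
Outlet amounts (n = n₀ + ν ξ):
  P: 403 − 2(140) = 123
  Q: 269 − 1(140) = 129
  R: 0 + 2(140) = 280
Total out = 532 mol; y_R = 280 / 532 = 0.5263.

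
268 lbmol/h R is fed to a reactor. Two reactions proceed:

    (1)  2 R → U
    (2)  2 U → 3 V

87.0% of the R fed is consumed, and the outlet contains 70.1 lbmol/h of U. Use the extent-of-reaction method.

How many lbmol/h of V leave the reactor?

Conversion of R: R consumed = 2ξ₁ = 0.87 × 268 → ξ₁ = 116.6 lbmol/h.
U balance: n_U = 0 + 1ξ₁ − 2ξ₂ = 70.1 → ξ₂ = (1·116.6 − 70.1)/2 = 23.24 lbmol/h.
Outlet amounts (n = n₀ + Σ ν·ξ):
  R: 268 − 2(116.6) = 34.84
  U: 0 + 1(116.6) − 2(23.24) = 70.1
  V: 0 + 3(23.24) = 69.72

69.7 lbmol/h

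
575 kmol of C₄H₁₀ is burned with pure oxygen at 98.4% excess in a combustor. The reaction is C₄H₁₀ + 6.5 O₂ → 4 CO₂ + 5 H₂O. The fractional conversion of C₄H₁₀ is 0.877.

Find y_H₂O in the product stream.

Stoichiometric O₂ = 6.5 × 575 = 3738 kmol; O₂ fed = 3738 × 1.984 = 7415 kmol.
Fuel reacted = 0.877 × 575 → ξ = 504.3 kmol.
Outlet (n = n₀ + ν ξ):
  C₄H₁₀: 575 − 1(504.3) = 70.73
  O₂: 7415 − 6.5(504.3) = 4137
  CO₂: 0 + 4(504.3) = 2017
  H₂O: 0 + 5(504.3) = 2521
Total out = 8747 kmol; y_H₂O = 2521 / 8747 = 0.2883.

0.288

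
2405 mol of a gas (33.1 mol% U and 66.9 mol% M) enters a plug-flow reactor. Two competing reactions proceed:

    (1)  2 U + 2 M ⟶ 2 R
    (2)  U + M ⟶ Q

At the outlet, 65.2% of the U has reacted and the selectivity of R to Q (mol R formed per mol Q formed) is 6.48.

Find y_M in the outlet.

Conversion of U: U consumed = 0.652 × 796.1 = 519 mol = 2ξ₁ + 1ξ₂.
Selectivity: 2ξ₁ / (1ξ₂) = 6.48 → ξ₁ = 3.24 ξ₂.
Substitute: (2·3.24 + 1) ξ₂ = 519 → ξ₂ = 69.39 mol, ξ₁ = 224.8 mol.
Outlet amounts (n = n₀ + Σ ν·ξ):
  U: 796.1 − 2(224.8) − 1(69.39) = 277
  M: 1609 − 2(224.8) − 1(69.39) = 1090
  R: 0 + 2(224.8) = 449.6
  Q: 0 + 1(69.39) = 69.39
Total out = 1886 mol; y_M = 1090 / 1886 = 0.5779.

0.578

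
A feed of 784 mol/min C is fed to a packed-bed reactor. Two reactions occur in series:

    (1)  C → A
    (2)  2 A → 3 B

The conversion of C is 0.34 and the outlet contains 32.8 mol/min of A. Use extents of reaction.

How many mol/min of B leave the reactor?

351 mol/min

Conversion of C: C consumed = 1ξ₁ = 0.34 × 784 → ξ₁ = 266.6 mol/min.
A balance: n_A = 0 + 1ξ₁ − 2ξ₂ = 32.8 → ξ₂ = (1·266.6 − 32.8)/2 = 116.9 mol/min.
Outlet amounts (n = n₀ + Σ ν·ξ):
  C: 784 − 1(266.6) = 517.4
  A: 0 + 1(266.6) − 2(116.9) = 32.8
  B: 0 + 3(116.9) = 350.6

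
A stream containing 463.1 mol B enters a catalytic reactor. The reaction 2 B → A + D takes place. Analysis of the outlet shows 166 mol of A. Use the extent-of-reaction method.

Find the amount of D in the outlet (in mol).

For A: n = n₀ + 1ξ → 166 = 0 + 1ξ, giving ξ = 166 mol.
Outlet amounts (n = n₀ + ν ξ):
  B: 463.1 − 2(166) = 131.1
  A: 0 + 1(166) = 166
  D: 0 + 1(166) = 166

166 mol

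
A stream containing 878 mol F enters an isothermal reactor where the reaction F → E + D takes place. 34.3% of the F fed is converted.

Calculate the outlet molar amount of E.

301 mol

F reacted = 0.343 × 878 = 301.2 mol; ν_F = −1, so ξ = 301.2/1 = 301.2 mol.
Outlet amounts (n = n₀ + ν ξ):
  F: 878 − 1(301.2) = 576.8
  E: 0 + 1(301.2) = 301.2
  D: 0 + 1(301.2) = 301.2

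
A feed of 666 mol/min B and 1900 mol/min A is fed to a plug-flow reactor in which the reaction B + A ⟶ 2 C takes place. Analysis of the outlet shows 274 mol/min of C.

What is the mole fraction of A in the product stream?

0.687

For C: n = n₀ + 2ξ → 274 = 0 + 2ξ, giving ξ = 137 mol/min.
Outlet amounts (n = n₀ + ν ξ):
  B: 666 − 1(137) = 529
  A: 1900 − 1(137) = 1763
  C: 0 + 2(137) = 274
Total out = 2566 mol/min; y_A = 1763 / 2566 = 0.6871.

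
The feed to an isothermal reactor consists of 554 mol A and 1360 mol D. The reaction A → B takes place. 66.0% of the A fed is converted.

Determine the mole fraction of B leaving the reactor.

A reacted = 0.66 × 554 = 365.6 mol; ν_A = −1, so ξ = 365.6/1 = 365.6 mol.
Outlet amounts (n = n₀ + ν ξ):
  A: 554 − 1(365.6) = 188.4
  B: 0 + 1(365.6) = 365.6
  D: 1360 (inert)
Total out = 1914 mol; y_B = 365.6 / 1914 = 0.191.

0.191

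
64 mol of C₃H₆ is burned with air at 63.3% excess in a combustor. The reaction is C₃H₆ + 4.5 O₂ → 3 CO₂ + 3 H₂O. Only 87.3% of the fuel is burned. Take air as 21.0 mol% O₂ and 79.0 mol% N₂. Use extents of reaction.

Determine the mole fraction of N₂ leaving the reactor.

0.759

Stoichiometric O₂ = 4.5 × 64 = 288 mol; O₂ fed = 288 × 1.633 = 470.3 mol.
N₂ fed = 470.3 × 79/21 = 1769 mol.
Fuel reacted = 0.873 × 64 → ξ = 55.87 mol.
Outlet (n = n₀ + ν ξ):
  C₃H₆: 64 − 1(55.87) = 8.128
  O₂: 470.3 − 4.5(55.87) = 218.9
  N₂: 1769 (inert)
  CO₂: 0 + 3(55.87) = 167.6
  H₂O: 0 + 3(55.87) = 167.6
Total out = 2331 mol; y_N₂ = 1769 / 2331 = 0.7588.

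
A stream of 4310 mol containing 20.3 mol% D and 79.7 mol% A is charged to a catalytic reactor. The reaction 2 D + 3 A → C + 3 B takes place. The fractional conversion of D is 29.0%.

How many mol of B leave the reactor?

D reacted = 0.29 × 874.9 = 253.7 mol; ν_D = −2, so ξ = 253.7/2 = 126.9 mol.
Outlet amounts (n = n₀ + ν ξ):
  D: 874.9 − 2(126.9) = 621.2
  A: 3435 − 3(126.9) = 3054
  C: 0 + 1(126.9) = 126.9
  B: 0 + 3(126.9) = 380.6

381 mol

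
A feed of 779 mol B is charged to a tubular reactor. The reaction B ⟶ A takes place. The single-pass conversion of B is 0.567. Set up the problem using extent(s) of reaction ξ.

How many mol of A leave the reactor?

B reacted = 0.567 × 779 = 441.7 mol; ν_B = −1, so ξ = 441.7/1 = 441.7 mol.
Outlet amounts (n = n₀ + ν ξ):
  B: 779 − 1(441.7) = 337.3
  A: 0 + 1(441.7) = 441.7

442 mol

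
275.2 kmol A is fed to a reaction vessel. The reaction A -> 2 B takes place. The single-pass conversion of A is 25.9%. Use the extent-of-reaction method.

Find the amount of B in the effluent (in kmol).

A reacted = 0.259 × 275.2 = 71.28 kmol; ν_A = −1, so ξ = 71.28/1 = 71.28 kmol.
Outlet amounts (n = n₀ + ν ξ):
  A: 275.2 − 1(71.28) = 203.9
  B: 0 + 2(71.28) = 142.6

143 kmol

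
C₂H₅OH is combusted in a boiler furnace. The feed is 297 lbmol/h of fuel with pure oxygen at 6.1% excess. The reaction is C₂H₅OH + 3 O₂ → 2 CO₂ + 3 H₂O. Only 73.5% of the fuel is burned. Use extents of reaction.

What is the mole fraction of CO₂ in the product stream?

0.299

Stoichiometric O₂ = 3 × 297 = 891 lbmol/h; O₂ fed = 891 × 1.061 = 945.4 lbmol/h.
Fuel reacted = 0.735 × 297 → ξ = 218.3 lbmol/h.
Outlet (n = n₀ + ν ξ):
  C₂H₅OH: 297 − 1(218.3) = 78.71
  O₂: 945.4 − 3(218.3) = 290.5
  CO₂: 0 + 2(218.3) = 436.6
  H₂O: 0 + 3(218.3) = 654.9
Total out = 1461 lbmol/h; y_CO₂ = 436.6 / 1461 = 0.2989.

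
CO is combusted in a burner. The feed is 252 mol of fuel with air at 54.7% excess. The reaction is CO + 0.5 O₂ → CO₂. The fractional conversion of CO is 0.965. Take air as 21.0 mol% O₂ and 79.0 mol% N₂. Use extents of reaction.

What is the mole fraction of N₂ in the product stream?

Stoichiometric O₂ = 0.5 × 252 = 126 mol; O₂ fed = 126 × 1.547 = 194.9 mol.
N₂ fed = 194.9 × 79/21 = 733.3 mol.
Fuel reacted = 0.965 × 252 → ξ = 243.2 mol.
Outlet (n = n₀ + ν ξ):
  CO: 252 − 1(243.2) = 8.82
  O₂: 194.9 − 0.5(243.2) = 73.33
  N₂: 733.3 (inert)
  CO₂: 0 + 1(243.2) = 243.2
Total out = 1059 mol; y_N₂ = 733.3 / 1059 = 0.6927.

0.693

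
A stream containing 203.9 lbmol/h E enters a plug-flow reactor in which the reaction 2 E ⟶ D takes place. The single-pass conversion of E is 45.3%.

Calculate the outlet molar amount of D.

E reacted = 0.453 × 203.9 = 92.37 lbmol/h; ν_E = −2, so ξ = 92.37/2 = 46.18 lbmol/h.
Outlet amounts (n = n₀ + ν ξ):
  E: 203.9 − 2(46.18) = 111.5
  D: 0 + 1(46.18) = 46.18

46.2 lbmol/h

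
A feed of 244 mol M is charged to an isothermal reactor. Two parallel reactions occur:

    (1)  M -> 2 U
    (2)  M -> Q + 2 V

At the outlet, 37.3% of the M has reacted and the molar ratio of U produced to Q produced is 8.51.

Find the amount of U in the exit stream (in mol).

147 mol

Conversion of M: M consumed = 0.373 × 244 = 91.01 mol = 1ξ₁ + 1ξ₂.
Selectivity: 2ξ₁ / (1ξ₂) = 8.51 → ξ₁ = 4.255 ξ₂.
Substitute: (1·4.255 + 1) ξ₂ = 91.01 → ξ₂ = 17.32 mol, ξ₁ = 73.69 mol.
Outlet amounts (n = n₀ + Σ ν·ξ):
  M: 244 − 1(73.69) − 1(17.32) = 153
  U: 0 + 2(73.69) = 147.4
  Q: 0 + 1(17.32) = 17.32
  V: 0 + 2(17.32) = 34.64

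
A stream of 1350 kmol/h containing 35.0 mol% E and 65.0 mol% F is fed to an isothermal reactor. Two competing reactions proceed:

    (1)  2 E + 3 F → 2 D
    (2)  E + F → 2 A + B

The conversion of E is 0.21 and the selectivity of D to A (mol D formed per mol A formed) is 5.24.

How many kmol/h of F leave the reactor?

733 kmol/h

Conversion of E: E consumed = 0.21 × 472.5 = 99.22 kmol/h = 2ξ₁ + 1ξ₂.
Selectivity: 2ξ₁ / (2ξ₂) = 5.24 → ξ₁ = 5.24 ξ₂.
Substitute: (2·5.24 + 1) ξ₂ = 99.22 → ξ₂ = 8.643 kmol/h, ξ₁ = 45.29 kmol/h.
Outlet amounts (n = n₀ + Σ ν·ξ):
  E: 472.5 − 2(45.29) − 1(8.643) = 373.3
  F: 877.5 − 3(45.29) − 1(8.643) = 733
  D: 0 + 2(45.29) = 90.58
  A: 0 + 2(8.643) = 17.29
  B: 0 + 1(8.643) = 8.643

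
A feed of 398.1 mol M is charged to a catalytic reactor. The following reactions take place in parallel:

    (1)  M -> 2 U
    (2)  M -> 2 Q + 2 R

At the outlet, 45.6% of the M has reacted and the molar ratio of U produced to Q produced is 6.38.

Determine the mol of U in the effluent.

Conversion of M: M consumed = 0.456 × 398.1 = 181.5 mol = 1ξ₁ + 1ξ₂.
Selectivity: 2ξ₁ / (2ξ₂) = 6.38 → ξ₁ = 6.38 ξ₂.
Substitute: (1·6.38 + 1) ξ₂ = 181.5 → ξ₂ = 24.6 mol, ξ₁ = 156.9 mol.
Outlet amounts (n = n₀ + Σ ν·ξ):
  M: 398.1 − 1(156.9) − 1(24.6) = 216.6
  U: 0 + 2(156.9) = 313.9
  Q: 0 + 2(24.6) = 49.2
  R: 0 + 2(24.6) = 49.2

314 mol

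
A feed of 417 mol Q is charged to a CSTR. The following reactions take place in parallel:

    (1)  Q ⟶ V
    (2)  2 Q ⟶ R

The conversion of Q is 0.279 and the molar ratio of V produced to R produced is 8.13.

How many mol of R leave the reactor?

Conversion of Q: Q consumed = 0.279 × 417 = 116.3 mol = 1ξ₁ + 2ξ₂.
Selectivity: 1ξ₁ / (1ξ₂) = 8.13 → ξ₁ = 8.13 ξ₂.
Substitute: (1·8.13 + 2) ξ₂ = 116.3 → ξ₂ = 11.48 mol, ξ₁ = 93.37 mol.
Outlet amounts (n = n₀ + Σ ν·ξ):
  Q: 417 − 1(93.37) − 2(11.48) = 300.7
  V: 0 + 1(93.37) = 93.37
  R: 0 + 1(11.48) = 11.48

11.5 mol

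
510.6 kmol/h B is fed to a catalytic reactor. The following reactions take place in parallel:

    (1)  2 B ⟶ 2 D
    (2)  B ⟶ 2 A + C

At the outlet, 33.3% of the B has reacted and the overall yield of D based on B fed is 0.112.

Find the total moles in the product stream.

736 kmol/h

Yield of D: 2ξ₁ / 510.6 = 0.112 → ξ₁ = 28.59 kmol/h.
Conversion of B: 2ξ₁ + 1ξ₂ = 0.333 × 510.6 = 170 → ξ₂ = 112.8 kmol/h.
Outlet amounts (n = n₀ + Σ ν·ξ):
  B: 510.6 − 2(28.59) − 1(112.8) = 340.6
  D: 0 + 2(28.59) = 57.19
  A: 0 + 2(112.8) = 225.7
  C: 0 + 1(112.8) = 112.8
Total out = 340.6 + 57.19 + 225.7 + 112.8 = 736.3 kmol/h.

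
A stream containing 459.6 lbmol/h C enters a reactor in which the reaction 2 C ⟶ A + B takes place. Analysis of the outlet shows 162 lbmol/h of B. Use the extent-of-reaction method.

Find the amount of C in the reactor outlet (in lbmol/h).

For B: n = n₀ + 1ξ → 162 = 0 + 1ξ, giving ξ = 162 lbmol/h.
Outlet amounts (n = n₀ + ν ξ):
  C: 459.6 − 2(162) = 135.6
  A: 0 + 1(162) = 162
  B: 0 + 1(162) = 162

136 lbmol/h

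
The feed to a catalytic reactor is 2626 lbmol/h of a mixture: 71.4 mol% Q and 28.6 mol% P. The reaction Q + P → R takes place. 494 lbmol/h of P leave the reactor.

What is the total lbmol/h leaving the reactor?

For P: n = n₀ − 1ξ → 494 = 751 − 1ξ, giving ξ = 257 lbmol/h.
Outlet amounts (n = n₀ + ν ξ):
  Q: 1875 − 1(257) = 1618
  P: 751 − 1(257) = 494
  R: 0 + 1(257) = 257
Total out = 1618 + 494 + 257 = 2369 lbmol/h.

2370 lbmol/h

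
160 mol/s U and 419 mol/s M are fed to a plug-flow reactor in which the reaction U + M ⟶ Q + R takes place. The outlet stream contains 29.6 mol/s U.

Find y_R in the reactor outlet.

For U: n = n₀ − 1ξ → 29.6 = 160 − 1ξ, giving ξ = 130.4 mol/s.
Outlet amounts (n = n₀ + ν ξ):
  U: 160 − 1(130.4) = 29.6
  M: 419 − 1(130.4) = 288.6
  Q: 0 + 1(130.4) = 130.4
  R: 0 + 1(130.4) = 130.4
Total out = 579 mol/s; y_R = 130.4 / 579 = 0.2252.

0.225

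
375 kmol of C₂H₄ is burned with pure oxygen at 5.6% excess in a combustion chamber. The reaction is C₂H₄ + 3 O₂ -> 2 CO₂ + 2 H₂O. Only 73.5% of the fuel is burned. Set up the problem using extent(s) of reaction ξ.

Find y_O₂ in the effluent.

0.231

Stoichiometric O₂ = 3 × 375 = 1125 kmol; O₂ fed = 1125 × 1.056 = 1188 kmol.
Fuel reacted = 0.735 × 375 → ξ = 275.6 kmol.
Outlet (n = n₀ + ν ξ):
  C₂H₄: 375 − 1(275.6) = 99.38
  O₂: 1188 − 3(275.6) = 361.1
  CO₂: 0 + 2(275.6) = 551.2
  H₂O: 0 + 2(275.6) = 551.2
Total out = 1563 kmol; y_O₂ = 361.1 / 1563 = 0.231.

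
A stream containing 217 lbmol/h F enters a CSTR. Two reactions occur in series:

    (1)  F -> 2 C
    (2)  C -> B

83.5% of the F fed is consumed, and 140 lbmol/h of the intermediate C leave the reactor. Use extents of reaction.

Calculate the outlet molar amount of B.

222 lbmol/h

Conversion of F: F consumed = 1ξ₁ = 0.835 × 217 → ξ₁ = 181.2 lbmol/h.
C balance: n_C = 0 + 2ξ₁ − 1ξ₂ = 140 → ξ₂ = (2·181.2 − 140)/1 = 222.4 lbmol/h.
Outlet amounts (n = n₀ + Σ ν·ξ):
  F: 217 − 1(181.2) = 35.81
  C: 0 + 2(181.2) − 1(222.4) = 140
  B: 0 + 1(222.4) = 222.4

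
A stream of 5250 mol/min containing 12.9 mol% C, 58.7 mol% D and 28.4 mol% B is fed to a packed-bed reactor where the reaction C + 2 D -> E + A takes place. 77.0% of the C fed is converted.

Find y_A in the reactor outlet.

0.11

C reacted = 0.77 × 677.2 = 521.5 mol/min; ν_C = −1, so ξ = 521.5/1 = 521.5 mol/min.
Outlet amounts (n = n₀ + ν ξ):
  C: 677.2 − 1(521.5) = 155.8
  D: 3082 − 2(521.5) = 2039
  E: 0 + 1(521.5) = 521.5
  A: 0 + 1(521.5) = 521.5
  B: 1491 (inert)
Total out = 4729 mol/min; y_A = 521.5 / 4729 = 0.1103.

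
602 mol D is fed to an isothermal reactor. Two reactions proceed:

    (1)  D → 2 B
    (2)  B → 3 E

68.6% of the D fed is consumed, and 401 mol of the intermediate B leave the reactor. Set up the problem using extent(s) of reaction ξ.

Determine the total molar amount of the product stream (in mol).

1860 mol

Conversion of D: D consumed = 1ξ₁ = 0.686 × 602 → ξ₁ = 413 mol.
B balance: n_B = 0 + 2ξ₁ − 1ξ₂ = 401 → ξ₂ = (2·413 − 401)/1 = 424.9 mol.
Outlet amounts (n = n₀ + Σ ν·ξ):
  D: 602 − 1(413) = 189
  B: 0 + 2(413) − 1(424.9) = 401
  E: 0 + 3(424.9) = 1275
Total out = 189 + 401 + 1275 = 1865 mol.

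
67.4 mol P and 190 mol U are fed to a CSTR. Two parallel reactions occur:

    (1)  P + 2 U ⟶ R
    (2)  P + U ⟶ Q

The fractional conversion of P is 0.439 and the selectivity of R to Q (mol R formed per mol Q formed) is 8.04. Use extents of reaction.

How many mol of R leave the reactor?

26.3 mol

Conversion of P: P consumed = 0.439 × 67.4 = 29.59 mol = 1ξ₁ + 1ξ₂.
Selectivity: 1ξ₁ / (1ξ₂) = 8.04 → ξ₁ = 8.04 ξ₂.
Substitute: (1·8.04 + 1) ξ₂ = 29.59 → ξ₂ = 3.273 mol, ξ₁ = 26.32 mol.
Outlet amounts (n = n₀ + Σ ν·ξ):
  P: 67.4 − 1(26.32) − 1(3.273) = 37.81
  U: 190 − 2(26.32) − 1(3.273) = 134.1
  R: 0 + 1(26.32) = 26.32
  Q: 0 + 1(3.273) = 3.273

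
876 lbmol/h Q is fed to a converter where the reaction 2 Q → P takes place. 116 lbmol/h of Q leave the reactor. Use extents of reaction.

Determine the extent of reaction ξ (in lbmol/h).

ξ = 380 lbmol/h

For Q: n = n₀ − 2ξ → 116 = 876 − 2ξ, giving ξ = 380 lbmol/h.
Outlet amounts (n = n₀ + ν ξ):
  Q: 876 − 2(380) = 116
  P: 0 + 1(380) = 380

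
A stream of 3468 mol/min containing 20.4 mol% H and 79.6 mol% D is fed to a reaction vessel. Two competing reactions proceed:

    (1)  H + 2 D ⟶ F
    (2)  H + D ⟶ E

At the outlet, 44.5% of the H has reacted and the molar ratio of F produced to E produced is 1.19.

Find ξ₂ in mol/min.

Conversion of H: H consumed = 0.445 × 707.5 = 314.8 mol/min = 1ξ₁ + 1ξ₂.
Selectivity: 1ξ₁ / (1ξ₂) = 1.19 → ξ₁ = 1.19 ξ₂.
Substitute: (1·1.19 + 1) ξ₂ = 314.8 → ξ₂ = 143.8 mol/min, ξ₁ = 171.1 mol/min.
Outlet amounts (n = n₀ + Σ ν·ξ):
  H: 707.5 − 1(171.1) − 1(143.8) = 392.6
  D: 2761 − 2(171.1) − 1(143.8) = 2275
  F: 0 + 1(171.1) = 171.1
  E: 0 + 1(143.8) = 143.8

ξ₂ = 144 mol/min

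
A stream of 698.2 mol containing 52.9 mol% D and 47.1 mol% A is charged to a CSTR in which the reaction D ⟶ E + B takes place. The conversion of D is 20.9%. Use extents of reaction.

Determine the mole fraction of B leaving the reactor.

D reacted = 0.209 × 369.3 = 77.19 mol; ν_D = −1, so ξ = 77.19/1 = 77.19 mol.
Outlet amounts (n = n₀ + ν ξ):
  D: 369.3 − 1(77.19) = 292.2
  E: 0 + 1(77.19) = 77.19
  B: 0 + 1(77.19) = 77.19
  A: 328.9 (inert)
Total out = 775.4 mol; y_B = 77.19 / 775.4 = 0.09955.

0.0996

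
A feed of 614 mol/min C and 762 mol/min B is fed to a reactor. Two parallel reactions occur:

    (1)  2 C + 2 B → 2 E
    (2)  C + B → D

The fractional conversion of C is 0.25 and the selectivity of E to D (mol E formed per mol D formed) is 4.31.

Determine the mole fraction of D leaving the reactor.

0.0236

Conversion of C: C consumed = 0.25 × 614 = 153.5 mol/min = 2ξ₁ + 1ξ₂.
Selectivity: 2ξ₁ / (1ξ₂) = 4.31 → ξ₁ = 2.155 ξ₂.
Substitute: (2·2.155 + 1) ξ₂ = 153.5 → ξ₂ = 28.91 mol/min, ξ₁ = 62.3 mol/min.
Outlet amounts (n = n₀ + Σ ν·ξ):
  C: 614 − 2(62.3) − 1(28.91) = 460.5
  B: 762 − 2(62.3) − 1(28.91) = 608.5
  E: 0 + 2(62.3) = 124.6
  D: 0 + 1(28.91) = 28.91
Total out = 1222 mol/min; y_D = 28.91 / 1222 = 0.02365.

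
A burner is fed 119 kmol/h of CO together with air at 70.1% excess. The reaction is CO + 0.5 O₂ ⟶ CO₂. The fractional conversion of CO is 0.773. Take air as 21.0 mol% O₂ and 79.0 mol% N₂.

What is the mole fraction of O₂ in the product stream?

Stoichiometric O₂ = 0.5 × 119 = 59.5 kmol/h; O₂ fed = 59.5 × 1.701 = 101.2 kmol/h.
N₂ fed = 101.2 × 79/21 = 380.7 kmol/h.
Fuel reacted = 0.773 × 119 → ξ = 91.99 kmol/h.
Outlet (n = n₀ + ν ξ):
  CO: 119 − 1(91.99) = 27.01
  O₂: 101.2 − 0.5(91.99) = 55.22
  N₂: 380.7 (inert)
  CO₂: 0 + 1(91.99) = 91.99
Total out = 555 kmol/h; y_O₂ = 55.22 / 555 = 0.0995.

0.0995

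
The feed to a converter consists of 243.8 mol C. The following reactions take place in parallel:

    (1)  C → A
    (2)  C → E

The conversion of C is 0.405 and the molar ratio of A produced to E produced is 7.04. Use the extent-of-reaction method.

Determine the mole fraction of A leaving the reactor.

Conversion of C: C consumed = 0.405 × 243.8 = 98.74 mol = 1ξ₁ + 1ξ₂.
Selectivity: 1ξ₁ / (1ξ₂) = 7.04 → ξ₁ = 7.04 ξ₂.
Substitute: (1·7.04 + 1) ξ₂ = 98.74 → ξ₂ = 12.28 mol, ξ₁ = 86.46 mol.
Outlet amounts (n = n₀ + Σ ν·ξ):
  C: 243.8 − 1(86.46) − 1(12.28) = 145.1
  A: 0 + 1(86.46) = 86.46
  E: 0 + 1(12.28) = 12.28
Total out = 243.8 mol; y_A = 86.46 / 243.8 = 0.3546.

0.355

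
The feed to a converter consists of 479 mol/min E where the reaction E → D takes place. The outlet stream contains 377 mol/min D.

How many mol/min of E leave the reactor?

102 mol/min

For D: n = n₀ + 1ξ → 377 = 0 + 1ξ, giving ξ = 377 mol/min.
Outlet amounts (n = n₀ + ν ξ):
  E: 479 − 1(377) = 102
  D: 0 + 1(377) = 377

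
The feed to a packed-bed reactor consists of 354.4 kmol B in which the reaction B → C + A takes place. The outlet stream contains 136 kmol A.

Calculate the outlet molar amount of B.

For A: n = n₀ + 1ξ → 136 = 0 + 1ξ, giving ξ = 136 kmol.
Outlet amounts (n = n₀ + ν ξ):
  B: 354.4 − 1(136) = 218.4
  C: 0 + 1(136) = 136
  A: 0 + 1(136) = 136

218 kmol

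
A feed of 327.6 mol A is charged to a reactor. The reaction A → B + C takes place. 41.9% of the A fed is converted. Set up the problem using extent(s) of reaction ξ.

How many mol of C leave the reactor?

A reacted = 0.419 × 327.6 = 137.3 mol; ν_A = −1, so ξ = 137.3/1 = 137.3 mol.
Outlet amounts (n = n₀ + ν ξ):
  A: 327.6 − 1(137.3) = 190.3
  B: 0 + 1(137.3) = 137.3
  C: 0 + 1(137.3) = 137.3

137 mol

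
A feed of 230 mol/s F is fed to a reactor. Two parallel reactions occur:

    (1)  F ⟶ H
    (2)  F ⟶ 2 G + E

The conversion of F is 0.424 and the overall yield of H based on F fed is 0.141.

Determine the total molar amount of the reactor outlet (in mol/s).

360 mol/s

Yield of H: 1ξ₁ / 230 = 0.141 → ξ₁ = 32.43 mol/s.
Conversion of F: 1ξ₁ + 1ξ₂ = 0.424 × 230 = 97.52 → ξ₂ = 65.09 mol/s.
Outlet amounts (n = n₀ + Σ ν·ξ):
  F: 230 − 1(32.43) − 1(65.09) = 132.5
  H: 0 + 1(32.43) = 32.43
  G: 0 + 2(65.09) = 130.2
  E: 0 + 1(65.09) = 65.09
Total out = 132.5 + 32.43 + 130.2 + 65.09 = 360.2 mol/s.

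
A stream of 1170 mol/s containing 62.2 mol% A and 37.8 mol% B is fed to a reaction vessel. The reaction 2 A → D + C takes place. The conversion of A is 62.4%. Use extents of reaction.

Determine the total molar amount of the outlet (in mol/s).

A reacted = 0.624 × 727.7 = 454.1 mol/s; ν_A = −2, so ξ = 454.1/2 = 227.1 mol/s.
Outlet amounts (n = n₀ + ν ξ):
  A: 727.7 − 2(227.1) = 273.6
  D: 0 + 1(227.1) = 227.1
  C: 0 + 1(227.1) = 227.1
  B: 442.3 (inert)
Total out = 273.6 + 227.1 + 227.1 + 442.3 = 1170 mol/s.

1170 mol/s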